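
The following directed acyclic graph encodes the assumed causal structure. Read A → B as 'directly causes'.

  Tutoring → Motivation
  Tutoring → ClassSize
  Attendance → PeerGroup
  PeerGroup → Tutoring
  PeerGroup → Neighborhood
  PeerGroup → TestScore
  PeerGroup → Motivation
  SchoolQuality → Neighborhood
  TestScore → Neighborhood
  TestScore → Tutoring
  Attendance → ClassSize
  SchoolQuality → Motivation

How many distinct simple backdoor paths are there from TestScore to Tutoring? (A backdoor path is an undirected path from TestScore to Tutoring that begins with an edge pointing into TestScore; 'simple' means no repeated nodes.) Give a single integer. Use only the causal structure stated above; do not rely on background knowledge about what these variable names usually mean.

A backdoor path from TestScore to Tutoring is any simple undirected path whose first edge points into TestScore (i.e. leaves TestScore via a parent).
Parents of TestScore: {PeerGroup}.
Enumerating:
  P1: TestScore <- PeerGroup <- Attendance -> ClassSize <- Tutoring
  P2: TestScore <- PeerGroup -> Neighborhood <- SchoolQuality -> Motivation <- Tutoring
  P3: TestScore <- PeerGroup -> Tutoring
  P4: TestScore <- PeerGroup -> Motivation <- Tutoring
That exhausts the simple backdoor paths. Count: 4.

4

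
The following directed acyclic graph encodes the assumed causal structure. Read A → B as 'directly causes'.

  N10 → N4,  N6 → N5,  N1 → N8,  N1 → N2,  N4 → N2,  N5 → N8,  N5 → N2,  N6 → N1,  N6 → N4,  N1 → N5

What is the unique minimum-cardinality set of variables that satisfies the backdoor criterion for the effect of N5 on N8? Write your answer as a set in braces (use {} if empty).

Variables eligible for adjustment (non-descendants of N5, excluding N5 and N8): {N1, N10, N4, N6}.
Backdoor paths from N5 to N8:
  P1: N5 <- N6 -> N1 -> N8
  P2: N5 <- N6 -> N4 -> N2 <- N1 -> N8
  P3: N5 <- N1 -> N8
The empty set is not sufficient: P1 (N5 <- N6 -> N1 -> N8) has no collider blocking it and no conditioned non-collider, so it is open.
Try {N1}:
  P1: blocked at chain node N1 ∈ conditioning set.
  P2: blocked at collider N2 (neither it nor any descendant is in the conditioning set).
  P3: blocked at fork node N1 ∈ conditioning set.
{N1} contains no descendant of N5 and blocks every backdoor path.
No other singleton works — e.g. {N6} leaves P3 open — so {N1} is the unique smallest valid adjustment set.

{N1}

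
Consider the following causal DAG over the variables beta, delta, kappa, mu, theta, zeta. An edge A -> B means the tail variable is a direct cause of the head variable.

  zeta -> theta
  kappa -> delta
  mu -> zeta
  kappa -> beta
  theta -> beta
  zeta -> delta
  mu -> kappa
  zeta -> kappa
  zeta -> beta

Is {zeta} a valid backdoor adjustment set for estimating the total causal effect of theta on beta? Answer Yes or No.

Backdoor paths from theta to beta (paths whose first edge points into theta):
  P1: theta <- zeta <- mu -> kappa -> beta
  P2: theta <- zeta -> kappa -> beta
  P3: theta <- zeta -> beta
  P4: theta <- zeta -> delta <- kappa -> beta
Condition 1 (no descendant of theta in the set): holds — descendants of theta are {beta}; none are in {zeta}.
Condition 2 (every backdoor path blocked by {zeta}):
  P1: blocked at chain node zeta ∈ conditioning set.
  P2: blocked at fork node zeta ∈ conditioning set.
  P3: blocked at fork node zeta ∈ conditioning set.
  P4: blocked at fork node zeta ∈ conditioning set.
{zeta} satisfies the backdoor criterion.

Yes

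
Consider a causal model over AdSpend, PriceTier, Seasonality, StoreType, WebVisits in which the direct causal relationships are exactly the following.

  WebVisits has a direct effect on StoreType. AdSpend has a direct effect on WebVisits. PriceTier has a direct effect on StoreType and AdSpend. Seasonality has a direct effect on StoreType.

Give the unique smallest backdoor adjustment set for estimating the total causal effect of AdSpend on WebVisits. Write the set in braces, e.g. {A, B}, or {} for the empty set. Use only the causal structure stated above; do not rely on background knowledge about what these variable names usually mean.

{}

Variables eligible for adjustment (non-descendants of AdSpend, excluding AdSpend and WebVisits): {PriceTier, Seasonality}.
Backdoor paths from AdSpend to WebVisits:
  P1: AdSpend <- PriceTier -> StoreType <- WebVisits
Each backdoor path contains an unconditioned collider, so every path is already blocked with the empty conditioning set:
  P1: blocked at collider StoreType (neither it nor any descendant is in the conditioning set).
The empty set is therefore the unique smallest valid set.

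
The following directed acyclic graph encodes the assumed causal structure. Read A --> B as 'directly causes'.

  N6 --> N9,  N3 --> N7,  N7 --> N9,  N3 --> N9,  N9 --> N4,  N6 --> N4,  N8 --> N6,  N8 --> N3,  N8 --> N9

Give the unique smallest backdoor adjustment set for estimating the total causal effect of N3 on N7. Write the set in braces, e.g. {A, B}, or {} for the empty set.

Variables eligible for adjustment (non-descendants of N3, excluding N3 and N7): {N6, N8}.
Backdoor paths from N3 to N7:
  P1: N3 <- N8 -> N6 -> N9 <- N7
  P2: N3 <- N8 -> N6 -> N4 <- N9 <- N7
  P3: N3 <- N8 -> N9 <- N7
Each backdoor path contains an unconditioned collider, so every path is already blocked with the empty conditioning set:
  P1: blocked at collider N9 (neither it nor any descendant is in the conditioning set).
  P2: blocked at collider N4 (neither it nor any descendant is in the conditioning set).
  P3: blocked at collider N9 (neither it nor any descendant is in the conditioning set).
The empty set is therefore the unique smallest valid set.

{}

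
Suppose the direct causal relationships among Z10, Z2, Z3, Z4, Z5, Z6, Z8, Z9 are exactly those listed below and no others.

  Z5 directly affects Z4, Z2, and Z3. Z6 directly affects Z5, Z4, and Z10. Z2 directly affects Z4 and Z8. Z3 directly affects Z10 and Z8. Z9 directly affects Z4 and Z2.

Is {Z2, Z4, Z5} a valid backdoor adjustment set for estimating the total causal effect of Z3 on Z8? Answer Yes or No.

Backdoor paths from Z3 to Z8 (paths whose first edge points into Z3):
  P1: Z3 <- Z5 <- Z6 -> Z4 <- Z9 -> Z2 -> Z8
  P2: Z3 <- Z5 <- Z6 -> Z4 <- Z2 -> Z8
  P3: Z3 <- Z5 -> Z2 -> Z8
  P4: Z3 <- Z5 -> Z4 <- Z9 -> Z2 -> Z8
  P5: Z3 <- Z5 -> Z4 <- Z2 -> Z8
Condition 1 (no descendant of Z3 in the set): holds — descendants of Z3 are {Z10, Z8}; none are in {Z2, Z4, Z5}.
Condition 2 (every backdoor path blocked by {Z2, Z4, Z5}):
  P1: blocked at chain node Z5 ∈ conditioning set.
  P2: blocked at chain node Z5 ∈ conditioning set.
  P3: blocked at fork node Z5 ∈ conditioning set.
  P4: blocked at fork node Z5 ∈ conditioning set.
  P5: blocked at fork node Z5 ∈ conditioning set.
{Z2, Z4, Z5} satisfies the backdoor criterion.

Yes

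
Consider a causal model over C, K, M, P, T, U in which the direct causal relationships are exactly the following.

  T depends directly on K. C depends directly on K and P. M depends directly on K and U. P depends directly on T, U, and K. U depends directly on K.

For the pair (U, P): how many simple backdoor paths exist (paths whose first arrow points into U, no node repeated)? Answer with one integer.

3

A backdoor path from U to P is any simple undirected path whose first edge points into U (i.e. leaves U via a parent).
Parents of U: {K}.
Enumerating:
  P1: U <- K -> T -> P
  P2: U <- K -> P
  P3: U <- K -> C <- P
That exhausts the simple backdoor paths. Count: 3.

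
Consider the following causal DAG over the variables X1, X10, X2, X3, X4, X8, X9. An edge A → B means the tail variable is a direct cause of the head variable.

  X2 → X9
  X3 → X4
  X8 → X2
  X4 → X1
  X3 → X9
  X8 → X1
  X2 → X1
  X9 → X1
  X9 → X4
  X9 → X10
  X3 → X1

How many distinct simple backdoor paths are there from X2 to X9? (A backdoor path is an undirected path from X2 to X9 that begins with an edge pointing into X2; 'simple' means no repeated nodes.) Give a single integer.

A backdoor path from X2 to X9 is any simple undirected path whose first edge points into X2 (i.e. leaves X2 via a parent).
Parents of X2: {X8}.
Enumerating:
  P1: X2 <- X8 -> X1 <- X3 -> X9
  P2: X2 <- X8 -> X1 <- X3 -> X4 <- X9
  P3: X2 <- X8 -> X1 <- X9
  P4: X2 <- X8 -> X1 <- X4 <- X3 -> X9
  P5: X2 <- X8 -> X1 <- X4 <- X9
That exhausts the simple backdoor paths. Count: 5.

5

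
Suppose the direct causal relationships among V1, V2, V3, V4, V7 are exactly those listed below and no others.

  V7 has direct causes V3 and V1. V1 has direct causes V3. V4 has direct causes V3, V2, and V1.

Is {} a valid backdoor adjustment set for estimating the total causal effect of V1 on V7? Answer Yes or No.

No

Backdoor paths from V1 to V7 (paths whose first edge points into V1):
  P1: V1 <- V3 -> V7
Condition 1 (no descendant of V1 in the set): holds — descendants of V1 are {V4, V7}; none are in {}.
Condition 2 (every backdoor path blocked by {}):
  P1: open — no interior node is in the conditioning set.
{} does not satisfy the backdoor criterion.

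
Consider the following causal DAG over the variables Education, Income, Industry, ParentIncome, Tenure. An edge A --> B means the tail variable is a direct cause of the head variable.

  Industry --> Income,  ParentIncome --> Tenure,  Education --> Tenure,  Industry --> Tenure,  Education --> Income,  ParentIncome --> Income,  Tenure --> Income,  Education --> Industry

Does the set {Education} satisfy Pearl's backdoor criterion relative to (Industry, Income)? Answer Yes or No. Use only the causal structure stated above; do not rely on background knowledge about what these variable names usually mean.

Yes

Backdoor paths from Industry to Income (paths whose first edge points into Industry):
  P1: Industry <- Education -> Tenure <- ParentIncome -> Income
  P2: Industry <- Education -> Tenure -> Income
  P3: Industry <- Education -> Income
Condition 1 (no descendant of Industry in the set): holds — descendants of Industry are {Income, Tenure}; none are in {Education}.
Condition 2 (every backdoor path blocked by {Education}):
  P1: blocked at fork node Education ∈ conditioning set.
  P2: blocked at fork node Education ∈ conditioning set.
  P3: blocked at fork node Education ∈ conditioning set.
{Education} satisfies the backdoor criterion.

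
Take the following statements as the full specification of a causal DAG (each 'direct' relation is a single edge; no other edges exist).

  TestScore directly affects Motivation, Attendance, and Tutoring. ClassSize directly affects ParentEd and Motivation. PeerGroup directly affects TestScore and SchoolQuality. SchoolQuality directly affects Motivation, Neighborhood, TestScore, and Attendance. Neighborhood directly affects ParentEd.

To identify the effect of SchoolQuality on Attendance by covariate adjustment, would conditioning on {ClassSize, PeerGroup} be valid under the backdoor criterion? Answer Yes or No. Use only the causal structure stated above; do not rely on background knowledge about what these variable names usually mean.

Backdoor paths from SchoolQuality to Attendance (paths whose first edge points into SchoolQuality):
  P1: SchoolQuality <- PeerGroup -> TestScore -> Attendance
Condition 1 (no descendant of SchoolQuality in the set): holds — descendants of SchoolQuality are {Attendance, Motivation, Neighborhood, ParentEd, TestScore, Tutoring}; none are in {ClassSize, PeerGroup}.
Condition 2 (every backdoor path blocked by {ClassSize, PeerGroup}):
  P1: blocked at fork node PeerGroup ∈ conditioning set.
{ClassSize, PeerGroup} satisfies the backdoor criterion.

Yes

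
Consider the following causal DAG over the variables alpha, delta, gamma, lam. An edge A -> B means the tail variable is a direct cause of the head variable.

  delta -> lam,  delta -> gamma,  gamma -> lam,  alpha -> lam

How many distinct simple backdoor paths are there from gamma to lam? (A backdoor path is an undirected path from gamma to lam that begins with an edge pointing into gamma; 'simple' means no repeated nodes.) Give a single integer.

A backdoor path from gamma to lam is any simple undirected path whose first edge points into gamma (i.e. leaves gamma via a parent).
Parents of gamma: {delta}.
Enumerating:
  P1: gamma <- delta -> lam
That exhausts the simple backdoor paths. Count: 1.

1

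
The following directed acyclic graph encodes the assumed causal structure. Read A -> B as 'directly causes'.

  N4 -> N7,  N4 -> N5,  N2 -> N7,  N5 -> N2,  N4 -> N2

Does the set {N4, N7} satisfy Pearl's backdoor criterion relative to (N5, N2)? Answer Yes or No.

No

Backdoor paths from N5 to N2 (paths whose first edge points into N5):
  P1: N5 <- N4 -> N2
  P2: N5 <- N4 -> N7 <- N2
Condition 1 (no descendant of N5 in the set): FAILS — N7 is a descendant of N5.
Condition 2 (every backdoor path blocked by {N4, N7}):
  P1: blocked at fork node N4 ∈ conditioning set.
  P2: blocked at fork node N4 ∈ conditioning set.
{N4, N7} does not satisfy the backdoor criterion.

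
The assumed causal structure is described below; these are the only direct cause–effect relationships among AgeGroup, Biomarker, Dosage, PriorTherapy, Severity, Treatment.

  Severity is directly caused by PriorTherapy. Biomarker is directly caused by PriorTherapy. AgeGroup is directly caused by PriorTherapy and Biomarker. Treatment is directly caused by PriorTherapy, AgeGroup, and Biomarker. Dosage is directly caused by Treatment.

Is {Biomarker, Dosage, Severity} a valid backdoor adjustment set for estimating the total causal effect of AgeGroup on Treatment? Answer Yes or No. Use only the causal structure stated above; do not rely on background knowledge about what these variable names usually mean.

Backdoor paths from AgeGroup to Treatment (paths whose first edge points into AgeGroup):
  P1: AgeGroup <- PriorTherapy -> Biomarker -> Treatment
  P2: AgeGroup <- PriorTherapy -> Treatment
  P3: AgeGroup <- Biomarker <- PriorTherapy -> Treatment
  P4: AgeGroup <- Biomarker -> Treatment
Condition 1 (no descendant of AgeGroup in the set): FAILS — Dosage is a descendant of AgeGroup.
Condition 2 (every backdoor path blocked by {Biomarker, Dosage, Severity}):
  P1: blocked at chain node Biomarker ∈ conditioning set.
  P2: open — no interior node is in the conditioning set.
  P3: blocked at chain node Biomarker ∈ conditioning set.
  P4: blocked at fork node Biomarker ∈ conditioning set.
{Biomarker, Dosage, Severity} does not satisfy the backdoor criterion.

No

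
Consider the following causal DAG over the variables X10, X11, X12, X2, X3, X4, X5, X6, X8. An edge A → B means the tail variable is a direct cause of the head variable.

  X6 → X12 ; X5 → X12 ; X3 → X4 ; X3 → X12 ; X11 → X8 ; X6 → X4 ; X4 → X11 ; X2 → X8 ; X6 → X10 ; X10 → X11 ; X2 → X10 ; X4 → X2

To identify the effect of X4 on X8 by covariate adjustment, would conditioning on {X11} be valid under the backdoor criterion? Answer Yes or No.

No

Backdoor paths from X4 to X8 (paths whose first edge points into X4):
  P1: X4 <- X6 -> X10 <- X2 -> X8
  P2: X4 <- X6 -> X10 -> X11 -> X8
  P3: X4 <- X3 -> X12 <- X6 -> X10 <- X2 -> X8
  P4: X4 <- X3 -> X12 <- X6 -> X10 -> X11 -> X8
Condition 1 (no descendant of X4 in the set): FAILS — X11 is a descendant of X4.
Condition 2 (every backdoor path blocked by {X11}):
  P1: open — collider(s) X10 are conditioned on (or have a conditioned descendant) and no non-collider on the path is in the set.
  P2: blocked at chain node X11 ∈ conditioning set.
  P3: blocked at collider X12 (neither it nor any descendant is in the conditioning set).
  P4: blocked at collider X12 (neither it nor any descendant is in the conditioning set).
{X11} does not satisfy the backdoor criterion.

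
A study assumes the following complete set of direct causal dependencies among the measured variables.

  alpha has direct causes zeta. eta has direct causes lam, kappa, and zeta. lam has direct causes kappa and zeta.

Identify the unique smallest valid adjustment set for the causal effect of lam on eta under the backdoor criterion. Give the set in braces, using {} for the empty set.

{kappa, zeta}

Variables eligible for adjustment (non-descendants of lam, excluding lam and eta): {alpha, kappa, zeta}.
Backdoor paths from lam to eta:
  P1: lam <- zeta -> eta
  P2: lam <- kappa -> eta
The empty set is not sufficient: P1 (lam <- zeta -> eta) has no collider blocking it and no conditioned non-collider, so it is open.
Try {kappa, zeta}:
  P1: blocked at fork node zeta ∈ conditioning set.
  P2: blocked at fork node kappa ∈ conditioning set.
{kappa, zeta} contains no descendant of lam and blocks every backdoor path.
Every element of {kappa, zeta} is needed (dropping kappa leaves P2 open; dropping zeta leaves P1 open), so no proper subset is valid.
Among all size-2 subsets of the eligible variables, only {kappa, zeta} blocks every backdoor path, so it is the unique smallest valid adjustment set.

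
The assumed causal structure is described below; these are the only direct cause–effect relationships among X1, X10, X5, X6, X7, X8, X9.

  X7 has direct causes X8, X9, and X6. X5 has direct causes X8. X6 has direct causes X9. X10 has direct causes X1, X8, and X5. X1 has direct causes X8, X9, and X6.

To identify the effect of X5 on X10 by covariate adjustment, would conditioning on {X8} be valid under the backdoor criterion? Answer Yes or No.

Backdoor paths from X5 to X10 (paths whose first edge points into X5):
  P1: X5 <- X8 -> X1 -> X10
  P2: X5 <- X8 -> X10
  P3: X5 <- X8 -> X7 <- X9 -> X6 -> X1 -> X10
  P4: X5 <- X8 -> X7 <- X9 -> X1 -> X10
  P5: X5 <- X8 -> X7 <- X6 <- X9 -> X1 -> X10
  P6: X5 <- X8 -> X7 <- X6 -> X1 -> X10
Condition 1 (no descendant of X5 in the set): holds — descendants of X5 are {X10}; none are in {X8}.
Condition 2 (every backdoor path blocked by {X8}):
  P1: blocked at fork node X8 ∈ conditioning set.
  P2: blocked at fork node X8 ∈ conditioning set.
  P3: blocked at fork node X8 ∈ conditioning set.
  P4: blocked at fork node X8 ∈ conditioning set.
  P5: blocked at fork node X8 ∈ conditioning set.
  P6: blocked at fork node X8 ∈ conditioning set.
{X8} satisfies the backdoor criterion.

Yes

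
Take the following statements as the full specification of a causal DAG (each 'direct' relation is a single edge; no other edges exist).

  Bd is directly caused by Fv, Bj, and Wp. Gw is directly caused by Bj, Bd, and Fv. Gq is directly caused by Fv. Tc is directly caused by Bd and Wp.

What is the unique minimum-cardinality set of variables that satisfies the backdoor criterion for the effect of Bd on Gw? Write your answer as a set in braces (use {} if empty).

{Bj, Fv}

Variables eligible for adjustment (non-descendants of Bd, excluding Bd and Gw): {Bj, Fv, Gq, Wp}.
Backdoor paths from Bd to Gw:
  P1: Bd <- Fv -> Gw
  P2: Bd <- Bj -> Gw
The empty set is not sufficient: P1 (Bd <- Fv -> Gw) has no collider blocking it and no conditioned non-collider, so it is open.
Try {Bj, Fv}:
  P1: blocked at fork node Fv ∈ conditioning set.
  P2: blocked at fork node Bj ∈ conditioning set.
{Bj, Fv} contains no descendant of Bd and blocks every backdoor path.
Every element of {Bj, Fv} is needed (dropping Bj leaves P2 open; dropping Fv leaves P1 open), so no proper subset is valid.
Among all size-2 subsets of the eligible variables, only {Bj, Fv} blocks every backdoor path, so it is the unique smallest valid adjustment set.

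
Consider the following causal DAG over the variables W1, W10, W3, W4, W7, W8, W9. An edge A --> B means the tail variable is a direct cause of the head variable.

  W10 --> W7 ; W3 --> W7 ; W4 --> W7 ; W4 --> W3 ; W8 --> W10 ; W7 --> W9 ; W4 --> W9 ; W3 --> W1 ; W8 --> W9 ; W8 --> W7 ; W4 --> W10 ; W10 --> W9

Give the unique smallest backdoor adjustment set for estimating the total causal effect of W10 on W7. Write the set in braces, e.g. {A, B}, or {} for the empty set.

{W4, W8}

Variables eligible for adjustment (non-descendants of W10, excluding W10 and W7): {W1, W3, W4, W8}.
Backdoor paths from W10 to W7:
  P1: W10 <- W4 -> W3 -> W7
  P2: W10 <- W4 -> W7
  P3: W10 <- W4 -> W9 <- W8 -> W7
  P4: W10 <- W4 -> W9 <- W7
  P5: W10 <- W8 -> W7
  P6: W10 <- W8 -> W9 <- W4 -> W3 -> W7
  P7: W10 <- W8 -> W9 <- W4 -> W7
  P8: W10 <- W8 -> W9 <- W7
The empty set is not sufficient: P1 (W10 <- W4 -> W3 -> W7) has no collider blocking it and no conditioned non-collider, so it is open.
Try {W4, W8}:
  P1: blocked at fork node W4 ∈ conditioning set.
  P2: blocked at fork node W4 ∈ conditioning set.
  P3: blocked at fork node W4 ∈ conditioning set.
  P4: blocked at fork node W4 ∈ conditioning set.
  P5: blocked at fork node W8 ∈ conditioning set.
  P6: blocked at fork node W8 ∈ conditioning set.
  P7: blocked at fork node W8 ∈ conditioning set.
  P8: blocked at fork node W8 ∈ conditioning set.
{W4, W8} contains no descendant of W10 and blocks every backdoor path.
Every element of {W4, W8} is needed (dropping W4 leaves P1 open; dropping W8 leaves P5 open), so no proper subset is valid.
Among all size-2 subsets of the eligible variables, only {W4, W8} blocks every backdoor path, so it is the unique smallest valid adjustment set.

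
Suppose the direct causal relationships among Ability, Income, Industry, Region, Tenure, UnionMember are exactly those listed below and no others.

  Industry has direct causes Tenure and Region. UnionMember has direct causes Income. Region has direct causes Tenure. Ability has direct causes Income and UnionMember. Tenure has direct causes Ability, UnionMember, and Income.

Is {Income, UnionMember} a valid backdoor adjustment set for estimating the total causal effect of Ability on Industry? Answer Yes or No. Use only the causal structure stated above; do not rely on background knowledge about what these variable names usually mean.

Backdoor paths from Ability to Industry (paths whose first edge points into Ability):
  P1: Ability <- Income -> UnionMember -> Tenure -> Region -> Industry
  P2: Ability <- Income -> UnionMember -> Tenure -> Industry
  P3: Ability <- Income -> Tenure -> Region -> Industry
  P4: Ability <- Income -> Tenure -> Industry
  P5: Ability <- UnionMember <- Income -> Tenure -> Region -> Industry
  P6: Ability <- UnionMember <- Income -> Tenure -> Industry
  P7: Ability <- UnionMember -> Tenure -> Region -> Industry
  P8: Ability <- UnionMember -> Tenure -> Industry
Condition 1 (no descendant of Ability in the set): holds — descendants of Ability are {Industry, Region, Tenure}; none are in {Income, UnionMember}.
Condition 2 (every backdoor path blocked by {Income, UnionMember}):
  P1: blocked at fork node Income ∈ conditioning set.
  P2: blocked at fork node Income ∈ conditioning set.
  P3: blocked at fork node Income ∈ conditioning set.
  P4: blocked at fork node Income ∈ conditioning set.
  P5: blocked at chain node UnionMember ∈ conditioning set.
  P6: blocked at chain node UnionMember ∈ conditioning set.
  P7: blocked at fork node UnionMember ∈ conditioning set.
  P8: blocked at fork node UnionMember ∈ conditioning set.
{Income, UnionMember} satisfies the backdoor criterion.

Yes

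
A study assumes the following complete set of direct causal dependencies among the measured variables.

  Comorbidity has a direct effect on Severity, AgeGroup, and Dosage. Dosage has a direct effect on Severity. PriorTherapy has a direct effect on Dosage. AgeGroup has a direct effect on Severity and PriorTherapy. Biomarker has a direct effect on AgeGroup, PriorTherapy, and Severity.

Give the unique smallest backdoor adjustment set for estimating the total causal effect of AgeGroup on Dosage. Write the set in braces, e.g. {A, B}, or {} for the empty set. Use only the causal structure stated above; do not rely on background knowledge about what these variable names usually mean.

Variables eligible for adjustment (non-descendants of AgeGroup, excluding AgeGroup and Dosage): {Biomarker, Comorbidity}.
Backdoor paths from AgeGroup to Dosage:
  P1: AgeGroup <- Comorbidity -> Dosage
  P2: AgeGroup <- Comorbidity -> Severity <- Biomarker -> PriorTherapy -> Dosage
  P3: AgeGroup <- Comorbidity -> Severity <- Dosage
  P4: AgeGroup <- Biomarker -> PriorTherapy -> Dosage
  P5: AgeGroup <- Biomarker -> Severity <- Comorbidity -> Dosage
  P6: AgeGroup <- Biomarker -> Severity <- Dosage
The empty set is not sufficient: P1 (AgeGroup <- Comorbidity -> Dosage) has no collider blocking it and no conditioned non-collider, so it is open.
Try {Biomarker, Comorbidity}:
  P1: blocked at fork node Comorbidity ∈ conditioning set.
  P2: blocked at fork node Comorbidity ∈ conditioning set.
  P3: blocked at fork node Comorbidity ∈ conditioning set.
  P4: blocked at fork node Biomarker ∈ conditioning set.
  P5: blocked at fork node Biomarker ∈ conditioning set.
  P6: blocked at fork node Biomarker ∈ conditioning set.
{Biomarker, Comorbidity} contains no descendant of AgeGroup and blocks every backdoor path.
Every element of {Biomarker, Comorbidity} is needed (dropping Biomarker leaves P4 open; dropping Comorbidity leaves P1 open), so no proper subset is valid.
Among all size-2 subsets of the eligible variables, only {Biomarker, Comorbidity} blocks every backdoor path, so it is the unique smallest valid adjustment set.

{Biomarker, Comorbidity}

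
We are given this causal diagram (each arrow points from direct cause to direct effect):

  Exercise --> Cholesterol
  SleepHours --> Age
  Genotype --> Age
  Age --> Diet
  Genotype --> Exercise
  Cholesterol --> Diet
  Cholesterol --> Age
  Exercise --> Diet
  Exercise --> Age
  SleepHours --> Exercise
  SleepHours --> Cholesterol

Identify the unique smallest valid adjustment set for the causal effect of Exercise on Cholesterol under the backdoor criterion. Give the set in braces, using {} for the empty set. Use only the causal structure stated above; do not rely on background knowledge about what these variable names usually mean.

Variables eligible for adjustment (non-descendants of Exercise, excluding Exercise and Cholesterol): {Genotype, SleepHours}.
Backdoor paths from Exercise to Cholesterol:
  P1: Exercise <- Genotype -> Age <- SleepHours -> Cholesterol
  P2: Exercise <- Genotype -> Age <- Cholesterol
  P3: Exercise <- Genotype -> Age -> Diet <- Cholesterol
  P4: Exercise <- SleepHours -> Cholesterol
  P5: Exercise <- SleepHours -> Age <- Cholesterol
  P6: Exercise <- SleepHours -> Age -> Diet <- Cholesterol
The empty set is not sufficient: P4 (Exercise <- SleepHours -> Cholesterol) has no collider blocking it and no conditioned non-collider, so it is open.
Try {SleepHours}:
  P1: blocked at collider Age (neither it nor any descendant is in the conditioning set).
  P2: blocked at collider Age (neither it nor any descendant is in the conditioning set).
  P3: blocked at collider Diet (neither it nor any descendant is in the conditioning set).
  P4: blocked at fork node SleepHours ∈ conditioning set.
  P5: blocked at fork node SleepHours ∈ conditioning set.
  P6: blocked at fork node SleepHours ∈ conditioning set.
{SleepHours} contains no descendant of Exercise and blocks every backdoor path.
No other singleton works — e.g. {Genotype} leaves P4 open — so {SleepHours} is the unique smallest valid adjustment set.

{SleepHours}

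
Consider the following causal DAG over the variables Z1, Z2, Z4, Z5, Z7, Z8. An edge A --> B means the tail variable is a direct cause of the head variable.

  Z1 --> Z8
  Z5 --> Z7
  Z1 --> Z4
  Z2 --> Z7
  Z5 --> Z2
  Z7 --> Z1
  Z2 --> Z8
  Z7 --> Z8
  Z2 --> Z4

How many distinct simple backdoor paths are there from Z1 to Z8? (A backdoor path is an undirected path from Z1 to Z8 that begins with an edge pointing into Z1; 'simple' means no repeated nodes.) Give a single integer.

A backdoor path from Z1 to Z8 is any simple undirected path whose first edge points into Z1 (i.e. leaves Z1 via a parent).
Parents of Z1: {Z7}.
Enumerating:
  P1: Z1 <- Z7 <- Z5 -> Z2 -> Z8
  P2: Z1 <- Z7 <- Z2 -> Z8
  P3: Z1 <- Z7 -> Z8
That exhausts the simple backdoor paths. Count: 3.

3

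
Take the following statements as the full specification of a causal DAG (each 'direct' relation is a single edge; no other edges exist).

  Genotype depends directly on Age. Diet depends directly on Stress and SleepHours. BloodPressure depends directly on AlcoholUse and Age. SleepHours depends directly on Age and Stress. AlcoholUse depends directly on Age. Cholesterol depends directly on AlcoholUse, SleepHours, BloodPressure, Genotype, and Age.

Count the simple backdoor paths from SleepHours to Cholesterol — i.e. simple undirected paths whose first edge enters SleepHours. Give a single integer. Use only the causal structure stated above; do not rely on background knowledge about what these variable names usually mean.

A backdoor path from SleepHours to Cholesterol is any simple undirected path whose first edge points into SleepHours (i.e. leaves SleepHours via a parent).
Parents of SleepHours: {Age, Stress}.
Enumerating:
  P1: SleepHours <- Age -> AlcoholUse -> BloodPressure -> Cholesterol
  P2: SleepHours <- Age -> AlcoholUse -> Cholesterol
  P3: SleepHours <- Age -> Genotype -> Cholesterol
  P4: SleepHours <- Age -> BloodPressure <- AlcoholUse -> Cholesterol
  P5: SleepHours <- Age -> BloodPressure -> Cholesterol
  P6: SleepHours <- Age -> Cholesterol
That exhausts the simple backdoor paths. Count: 6.

6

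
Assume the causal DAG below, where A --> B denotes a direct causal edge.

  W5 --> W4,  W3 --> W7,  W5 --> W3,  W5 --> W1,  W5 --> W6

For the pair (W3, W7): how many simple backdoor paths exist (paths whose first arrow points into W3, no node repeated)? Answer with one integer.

0

A backdoor path from W3 to W7 is any simple undirected path whose first edge points into W3 (i.e. leaves W3 via a parent).
Parents of W3: {W5}.
No simple path from any parent of W3 reaches W7 without revisiting W3, so there are no backdoor paths.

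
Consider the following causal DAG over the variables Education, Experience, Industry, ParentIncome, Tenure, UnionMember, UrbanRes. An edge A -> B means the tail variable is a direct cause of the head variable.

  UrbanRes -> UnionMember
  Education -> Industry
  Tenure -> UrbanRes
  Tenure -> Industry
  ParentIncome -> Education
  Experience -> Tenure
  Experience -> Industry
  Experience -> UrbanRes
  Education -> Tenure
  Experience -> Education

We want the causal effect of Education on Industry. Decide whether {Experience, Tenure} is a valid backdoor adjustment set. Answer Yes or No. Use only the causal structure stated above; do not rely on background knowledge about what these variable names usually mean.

No

Backdoor paths from Education to Industry (paths whose first edge points into Education):
  P1: Education <- Experience -> Tenure -> Industry
  P2: Education <- Experience -> UrbanRes <- Tenure -> Industry
  P3: Education <- Experience -> Industry
Condition 1 (no descendant of Education in the set): FAILS — Tenure is a descendant of Education.
Condition 2 (every backdoor path blocked by {Experience, Tenure}):
  P1: blocked at fork node Experience ∈ conditioning set.
  P2: blocked at fork node Experience ∈ conditioning set.
  P3: blocked at fork node Experience ∈ conditioning set.
{Experience, Tenure} does not satisfy the backdoor criterion.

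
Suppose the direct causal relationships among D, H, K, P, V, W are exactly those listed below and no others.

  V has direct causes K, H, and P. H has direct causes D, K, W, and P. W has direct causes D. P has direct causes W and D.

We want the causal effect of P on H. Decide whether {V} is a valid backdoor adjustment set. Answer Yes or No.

No

Backdoor paths from P to H (paths whose first edge points into P):
  P1: P <- D -> W -> H
  P2: P <- D -> H
  P3: P <- W <- D -> H
  P4: P <- W -> H
Condition 1 (no descendant of P in the set): FAILS — V is a descendant of P.
Condition 2 (every backdoor path blocked by {V}):
  P1: open — no interior node is in the conditioning set.
  P2: open — no interior node is in the conditioning set.
  P3: open — no interior node is in the conditioning set.
  P4: open — no interior node is in the conditioning set.
{V} does not satisfy the backdoor criterion.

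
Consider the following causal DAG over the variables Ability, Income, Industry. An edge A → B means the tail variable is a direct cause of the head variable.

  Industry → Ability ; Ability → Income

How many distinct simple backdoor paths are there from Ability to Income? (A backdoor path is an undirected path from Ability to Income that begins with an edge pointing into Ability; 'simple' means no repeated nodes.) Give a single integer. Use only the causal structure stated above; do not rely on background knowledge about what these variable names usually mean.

A backdoor path from Ability to Income is any simple undirected path whose first edge points into Ability (i.e. leaves Ability via a parent).
Parents of Ability: {Industry}.
No simple path from any parent of Ability reaches Income without revisiting Ability, so there are no backdoor paths.

0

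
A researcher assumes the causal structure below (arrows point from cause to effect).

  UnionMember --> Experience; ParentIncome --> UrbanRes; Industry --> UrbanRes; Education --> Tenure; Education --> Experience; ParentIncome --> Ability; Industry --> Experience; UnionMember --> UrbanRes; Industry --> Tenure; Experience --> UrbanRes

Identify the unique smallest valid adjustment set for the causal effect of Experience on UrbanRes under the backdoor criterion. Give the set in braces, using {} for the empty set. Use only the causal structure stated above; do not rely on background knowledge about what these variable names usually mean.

{Industry, UnionMember}

Variables eligible for adjustment (non-descendants of Experience, excluding Experience and UrbanRes): {Ability, Education, Industry, ParentIncome, Tenure, UnionMember}.
Backdoor paths from Experience to UrbanRes:
  P1: Experience <- Education -> Tenure <- Industry -> UrbanRes
  P2: Experience <- Industry -> UrbanRes
  P3: Experience <- UnionMember -> UrbanRes
The empty set is not sufficient: P2 (Experience <- Industry -> UrbanRes) has no collider blocking it and no conditioned non-collider, so it is open.
Try {Industry, UnionMember}:
  P1: blocked at collider Tenure (neither it nor any descendant is in the conditioning set).
  P2: blocked at fork node Industry ∈ conditioning set.
  P3: blocked at fork node UnionMember ∈ conditioning set.
{Industry, UnionMember} contains no descendant of Experience and blocks every backdoor path.
Every element of {Industry, UnionMember} is needed (dropping Industry leaves P2 open; dropping UnionMember leaves P3 open), so no proper subset is valid.
Among all size-2 subsets of the eligible variables, only {Industry, UnionMember} blocks every backdoor path, so it is the unique smallest valid adjustment set.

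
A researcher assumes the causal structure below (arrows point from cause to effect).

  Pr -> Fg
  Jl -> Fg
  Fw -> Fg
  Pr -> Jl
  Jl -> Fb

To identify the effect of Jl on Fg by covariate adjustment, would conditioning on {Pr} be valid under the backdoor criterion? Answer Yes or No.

Backdoor paths from Jl to Fg (paths whose first edge points into Jl):
  P1: Jl <- Pr -> Fg
Condition 1 (no descendant of Jl in the set): holds — descendants of Jl are {Fb, Fg}; none are in {Pr}.
Condition 2 (every backdoor path blocked by {Pr}):
  P1: blocked at fork node Pr ∈ conditioning set.
{Pr} satisfies the backdoor criterion.

Yes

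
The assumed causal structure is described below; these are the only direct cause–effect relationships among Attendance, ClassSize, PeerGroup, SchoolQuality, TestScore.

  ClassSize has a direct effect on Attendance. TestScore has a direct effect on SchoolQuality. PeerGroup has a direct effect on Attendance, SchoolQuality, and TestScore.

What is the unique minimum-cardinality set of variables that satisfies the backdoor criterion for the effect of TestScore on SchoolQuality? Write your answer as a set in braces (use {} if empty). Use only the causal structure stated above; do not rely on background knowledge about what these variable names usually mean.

Variables eligible for adjustment (non-descendants of TestScore, excluding TestScore and SchoolQuality): {Attendance, ClassSize, PeerGroup}.
Backdoor paths from TestScore to SchoolQuality:
  P1: TestScore <- PeerGroup -> SchoolQuality
The empty set is not sufficient: P1 (TestScore <- PeerGroup -> SchoolQuality) has no collider blocking it and no conditioned non-collider, so it is open.
Try {PeerGroup}:
  P1: blocked at fork node PeerGroup ∈ conditioning set.
{PeerGroup} contains no descendant of TestScore and blocks every backdoor path.
No other singleton works — e.g. {ClassSize} leaves P1 open — so {PeerGroup} is the unique smallest valid adjustment set.

{PeerGroup}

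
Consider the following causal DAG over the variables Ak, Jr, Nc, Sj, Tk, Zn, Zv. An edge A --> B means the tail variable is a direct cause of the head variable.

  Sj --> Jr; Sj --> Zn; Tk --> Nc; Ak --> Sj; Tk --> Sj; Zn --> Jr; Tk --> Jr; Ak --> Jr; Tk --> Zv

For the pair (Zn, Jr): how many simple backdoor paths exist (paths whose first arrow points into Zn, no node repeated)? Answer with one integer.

3

A backdoor path from Zn to Jr is any simple undirected path whose first edge points into Zn (i.e. leaves Zn via a parent).
Parents of Zn: {Sj}.
Enumerating:
  P1: Zn <- Sj <- Tk -> Jr
  P2: Zn <- Sj <- Ak -> Jr
  P3: Zn <- Sj -> Jr
That exhausts the simple backdoor paths. Count: 3.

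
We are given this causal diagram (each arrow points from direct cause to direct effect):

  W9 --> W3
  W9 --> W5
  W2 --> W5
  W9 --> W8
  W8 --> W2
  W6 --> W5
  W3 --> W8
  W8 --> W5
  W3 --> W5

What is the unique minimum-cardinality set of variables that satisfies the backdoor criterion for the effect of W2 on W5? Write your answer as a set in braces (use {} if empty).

{W8}

Variables eligible for adjustment (non-descendants of W2, excluding W2 and W5): {W3, W6, W8, W9}.
Backdoor paths from W2 to W5:
  P1: W2 <- W8 <- W9 -> W3 -> W5
  P2: W2 <- W8 <- W9 -> W5
  P3: W2 <- W8 <- W3 <- W9 -> W5
  P4: W2 <- W8 <- W3 -> W5
  P5: W2 <- W8 -> W5
The empty set is not sufficient: P1 (W2 <- W8 <- W9 -> W3 -> W5) has no collider blocking it and no conditioned non-collider, so it is open.
Try {W8}:
  P1: blocked at chain node W8 ∈ conditioning set.
  P2: blocked at chain node W8 ∈ conditioning set.
  P3: blocked at chain node W8 ∈ conditioning set.
  P4: blocked at chain node W8 ∈ conditioning set.
  P5: blocked at fork node W8 ∈ conditioning set.
{W8} contains no descendant of W2 and blocks every backdoor path.
No other singleton works — e.g. {W9} leaves P4 open — so {W8} is the unique smallest valid adjustment set.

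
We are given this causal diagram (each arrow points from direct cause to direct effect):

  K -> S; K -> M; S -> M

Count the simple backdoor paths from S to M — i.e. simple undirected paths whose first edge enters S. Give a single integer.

A backdoor path from S to M is any simple undirected path whose first edge points into S (i.e. leaves S via a parent).
Parents of S: {K}.
Enumerating:
  P1: S <- K -> M
That exhausts the simple backdoor paths. Count: 1.

1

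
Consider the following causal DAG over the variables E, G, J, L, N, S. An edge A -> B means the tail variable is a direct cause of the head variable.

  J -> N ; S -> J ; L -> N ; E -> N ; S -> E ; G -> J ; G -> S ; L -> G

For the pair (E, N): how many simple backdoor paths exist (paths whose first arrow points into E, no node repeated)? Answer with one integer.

A backdoor path from E to N is any simple undirected path whose first edge points into E (i.e. leaves E via a parent).
Parents of E: {S}.
Enumerating:
  P1: E <- S <- G <- L -> N
  P2: E <- S <- G -> J -> N
  P3: E <- S -> J <- G <- L -> N
  P4: E <- S -> J -> N
That exhausts the simple backdoor paths. Count: 4.

4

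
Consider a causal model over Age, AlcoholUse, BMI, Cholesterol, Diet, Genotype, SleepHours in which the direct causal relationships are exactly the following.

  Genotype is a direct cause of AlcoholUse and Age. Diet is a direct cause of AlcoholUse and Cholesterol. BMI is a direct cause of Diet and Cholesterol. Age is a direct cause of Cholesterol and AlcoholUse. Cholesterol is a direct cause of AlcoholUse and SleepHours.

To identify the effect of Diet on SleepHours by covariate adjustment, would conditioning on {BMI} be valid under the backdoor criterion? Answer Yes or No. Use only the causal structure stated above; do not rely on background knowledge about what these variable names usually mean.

Backdoor paths from Diet to SleepHours (paths whose first edge points into Diet):
  P1: Diet <- BMI -> Cholesterol -> SleepHours
Condition 1 (no descendant of Diet in the set): holds — descendants of Diet are {AlcoholUse, Cholesterol, SleepHours}; none are in {BMI}.
Condition 2 (every backdoor path blocked by {BMI}):
  P1: blocked at fork node BMI ∈ conditioning set.
{BMI} satisfies the backdoor criterion.

Yes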